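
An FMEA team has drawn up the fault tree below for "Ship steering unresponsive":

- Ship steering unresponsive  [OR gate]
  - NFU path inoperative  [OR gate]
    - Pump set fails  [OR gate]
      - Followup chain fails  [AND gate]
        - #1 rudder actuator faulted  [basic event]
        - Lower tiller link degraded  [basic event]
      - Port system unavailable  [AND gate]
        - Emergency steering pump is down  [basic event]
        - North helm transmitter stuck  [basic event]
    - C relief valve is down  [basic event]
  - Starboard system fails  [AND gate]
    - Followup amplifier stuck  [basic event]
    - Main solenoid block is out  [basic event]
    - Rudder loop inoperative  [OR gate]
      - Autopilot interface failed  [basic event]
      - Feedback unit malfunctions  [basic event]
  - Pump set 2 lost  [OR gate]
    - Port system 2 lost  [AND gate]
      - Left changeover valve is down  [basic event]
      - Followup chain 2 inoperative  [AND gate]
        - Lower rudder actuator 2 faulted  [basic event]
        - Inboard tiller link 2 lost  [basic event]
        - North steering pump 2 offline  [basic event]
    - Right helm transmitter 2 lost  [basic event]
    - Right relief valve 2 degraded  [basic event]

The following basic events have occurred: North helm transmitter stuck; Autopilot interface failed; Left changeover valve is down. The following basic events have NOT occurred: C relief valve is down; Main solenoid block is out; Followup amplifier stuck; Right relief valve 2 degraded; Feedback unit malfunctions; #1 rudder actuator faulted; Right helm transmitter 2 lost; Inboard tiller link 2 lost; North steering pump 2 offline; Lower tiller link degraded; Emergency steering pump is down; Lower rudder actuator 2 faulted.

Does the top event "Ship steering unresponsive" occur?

No

Followup chain fails [AND]: #1 rudder actuator faulted=not, Lower tiller link degraded=not → not all inputs occur → does not occur.
Port system unavailable [AND]: Emergency steering pump is down=not, North helm transmitter stuck=occurs → not all inputs occur → does not occur.
Pump set fails [OR]: Followup chain fails=not, Port system unavailable=not → no input occurs → does not occur.
NFU path inoperative [OR]: Pump set fails=not, C relief valve is down=not → no input occurs → does not occur.
Rudder loop inoperative [OR]: Autopilot interface failed=occurs, Feedback unit malfunctions=not → at least one input occurs → occurs.
Starboard system fails [AND]: Followup amplifier stuck=not, Main solenoid block is out=not, Rudder loop inoperative=occurs → not all inputs occur → does not occur.
Followup chain 2 inoperative [AND]: Lower rudder actuator 2 faulted=not, Inboard tiller link 2 lost=not, North steering pump 2 offline=not → not all inputs occur → does not occur.
Port system 2 lost [AND]: Left changeover valve is down=occurs, Followup chain 2 inoperative=not → not all inputs occur → does not occur.
Pump set 2 lost [OR]: Port system 2 lost=not, Right helm transmitter 2 lost=not, Right relief valve 2 degraded=not → no input occurs → does not occur.
Ship steering unresponsive [OR]: NFU path inoperative=not, Starboard system fails=not, Pump set 2 lost=not → no input occurs → does not occur.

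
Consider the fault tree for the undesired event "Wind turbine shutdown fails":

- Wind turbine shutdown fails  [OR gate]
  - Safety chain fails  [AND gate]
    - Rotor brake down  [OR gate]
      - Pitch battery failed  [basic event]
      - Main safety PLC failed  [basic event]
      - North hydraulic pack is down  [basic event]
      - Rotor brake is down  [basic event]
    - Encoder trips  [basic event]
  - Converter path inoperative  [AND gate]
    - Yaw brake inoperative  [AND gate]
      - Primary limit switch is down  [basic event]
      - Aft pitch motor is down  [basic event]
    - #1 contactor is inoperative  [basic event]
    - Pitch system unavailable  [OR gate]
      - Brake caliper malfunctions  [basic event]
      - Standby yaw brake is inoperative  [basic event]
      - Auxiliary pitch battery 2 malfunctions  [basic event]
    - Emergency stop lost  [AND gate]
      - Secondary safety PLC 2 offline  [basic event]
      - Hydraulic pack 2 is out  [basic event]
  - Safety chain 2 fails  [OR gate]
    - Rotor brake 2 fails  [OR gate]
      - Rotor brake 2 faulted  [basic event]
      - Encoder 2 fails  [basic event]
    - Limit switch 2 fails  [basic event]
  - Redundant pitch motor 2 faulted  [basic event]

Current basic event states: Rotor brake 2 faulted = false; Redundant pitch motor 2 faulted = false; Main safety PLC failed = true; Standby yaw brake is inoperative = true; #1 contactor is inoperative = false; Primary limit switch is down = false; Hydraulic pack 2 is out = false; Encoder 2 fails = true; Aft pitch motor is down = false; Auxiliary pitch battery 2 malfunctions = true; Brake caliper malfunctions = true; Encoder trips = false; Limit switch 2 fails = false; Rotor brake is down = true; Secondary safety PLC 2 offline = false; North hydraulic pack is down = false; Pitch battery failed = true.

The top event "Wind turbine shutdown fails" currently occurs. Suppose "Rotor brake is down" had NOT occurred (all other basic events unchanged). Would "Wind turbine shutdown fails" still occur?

Yes

Counterfactual: set "Rotor brake is down" to not occurred.
Rotor brake down [OR]: Pitch battery failed=occurs, Main safety PLC failed=occurs, North hydraulic pack is down=not, Rotor brake is down=not → at least one input occurs → occurs.
Safety chain fails [AND]: Rotor brake down=occurs, Encoder trips=not → not all inputs occur → does not occur.
Yaw brake inoperative [AND]: Primary limit switch is down=not, Aft pitch motor is down=not → not all inputs occur → does not occur.
Pitch system unavailable [OR]: Brake caliper malfunctions=occurs, Standby yaw brake is inoperative=occurs, Auxiliary pitch battery 2 malfunctions=occurs → at least one input occurs → occurs.
Emergency stop lost [AND]: Secondary safety PLC 2 offline=not, Hydraulic pack 2 is out=not → not all inputs occur → does not occur.
Converter path inoperative [AND]: Yaw brake inoperative=not, #1 contactor is inoperative=not, Pitch system unavailable=occurs, Emergency stop lost=not → not all inputs occur → does not occur.
Rotor brake 2 fails [OR]: Rotor brake 2 faulted=not, Encoder 2 fails=occurs → at least one input occurs → occurs.
Safety chain 2 fails [OR]: Rotor brake 2 fails=occurs, Limit switch 2 fails=not → at least one input occurs → occurs.
Wind turbine shutdown fails [OR]: Safety chain fails=not, Converter path inoperative=not, Safety chain 2 fails=occurs, Redundant pitch motor 2 faulted=not → at least one input occurs → occurs.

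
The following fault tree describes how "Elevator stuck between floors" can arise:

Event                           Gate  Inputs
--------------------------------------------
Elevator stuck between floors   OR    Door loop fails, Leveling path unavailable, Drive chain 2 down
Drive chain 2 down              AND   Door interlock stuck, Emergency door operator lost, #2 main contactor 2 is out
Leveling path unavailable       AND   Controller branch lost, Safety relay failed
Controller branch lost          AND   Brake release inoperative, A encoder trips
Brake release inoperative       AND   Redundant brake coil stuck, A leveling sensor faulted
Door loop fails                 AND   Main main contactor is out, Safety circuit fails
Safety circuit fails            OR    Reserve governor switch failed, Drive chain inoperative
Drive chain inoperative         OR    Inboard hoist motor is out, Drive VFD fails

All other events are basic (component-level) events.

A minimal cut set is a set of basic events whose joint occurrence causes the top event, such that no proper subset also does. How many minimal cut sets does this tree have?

5

Drive chain inoperative [OR]: union of children's cut sets → 2 cut set(s).
Safety circuit fails [OR]: union of children's cut sets → 3 cut set(s).
Door loop fails [AND]: one cut set from each child combined → 1 × 3 = 3 cut set(s).
Brake release inoperative [AND]: one cut set from each child combined → 1 × 1 = 1 cut set(s).
Controller branch lost [AND]: one cut set from each child combined → 1 × 1 = 1 cut set(s).
Leveling path unavailable [AND]: one cut set from each child combined → 1 × 1 = 1 cut set(s).
Drive chain 2 down [AND]: one cut set from each child combined → 1 × 1 × 1 = 1 cut set(s).
Elevator stuck between floors [OR]: union of children's cut sets → 5 cut set(s).
Minimal cut sets: {Main main contactor is out, Reserve governor switch failed}; {Inboard hoist motor is out, Main main contactor is out}; {Drive VFD fails, Main main contactor is out}; {A encoder trips, A leveling sensor faulted, Redundant brake coil stuck, Safety relay failed}; {#2 main contactor 2 is out, Door interlock stuck, Emergency door operator lost}.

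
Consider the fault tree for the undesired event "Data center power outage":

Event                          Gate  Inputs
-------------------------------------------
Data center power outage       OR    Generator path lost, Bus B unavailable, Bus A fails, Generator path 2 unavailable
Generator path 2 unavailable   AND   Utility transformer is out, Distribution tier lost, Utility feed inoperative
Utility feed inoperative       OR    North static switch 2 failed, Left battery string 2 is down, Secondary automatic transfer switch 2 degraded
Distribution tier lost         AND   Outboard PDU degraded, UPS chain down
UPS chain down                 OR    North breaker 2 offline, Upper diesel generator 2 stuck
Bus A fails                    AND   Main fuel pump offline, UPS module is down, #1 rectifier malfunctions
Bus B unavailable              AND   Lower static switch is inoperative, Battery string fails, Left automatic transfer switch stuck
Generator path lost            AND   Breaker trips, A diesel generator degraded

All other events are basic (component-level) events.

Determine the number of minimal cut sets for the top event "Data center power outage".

9

Generator path lost [AND]: one cut set from each child combined → 1 × 1 = 1 cut set(s).
Bus B unavailable [AND]: one cut set from each child combined → 1 × 1 × 1 = 1 cut set(s).
Bus A fails [AND]: one cut set from each child combined → 1 × 1 × 1 = 1 cut set(s).
UPS chain down [OR]: union of children's cut sets → 2 cut set(s).
Distribution tier lost [AND]: one cut set from each child combined → 1 × 2 = 2 cut set(s).
Utility feed inoperative [OR]: union of children's cut sets → 3 cut set(s).
Generator path 2 unavailable [AND]: one cut set from each child combined → 1 × 2 × 3 = 6 cut set(s).
Data center power outage [OR]: union of children's cut sets → 9 cut set(s).
Minimal cut sets: {A diesel generator degraded, Breaker trips}; {Battery string fails, Left automatic transfer switch stuck, Lower static switch is inoperative}; {#1 rectifier malfunctions, Main fuel pump offline, UPS module is down}; {North breaker 2 offline, North static switch 2 failed, Outboard PDU degraded, Utility transformer is out}; {Left battery string 2 is down, North breaker 2 offline, Outboard PDU degraded, Utility transformer is out}; {North breaker 2 offline, Outboard PDU degraded, Secondary automatic transfer switch 2 degraded, Utility transformer is out}; {North static switch 2 failed, Outboard PDU degraded, Upper diesel generator 2 stuck, Utility transformer is out}; {Left battery string 2 is down, Outboard PDU degraded, Upper diesel generator 2 stuck, Utility transformer is out}; {Outboard PDU degraded, Secondary automatic transfer switch 2 degraded, Upper diesel generator 2 stuck, Utility transformer is out}.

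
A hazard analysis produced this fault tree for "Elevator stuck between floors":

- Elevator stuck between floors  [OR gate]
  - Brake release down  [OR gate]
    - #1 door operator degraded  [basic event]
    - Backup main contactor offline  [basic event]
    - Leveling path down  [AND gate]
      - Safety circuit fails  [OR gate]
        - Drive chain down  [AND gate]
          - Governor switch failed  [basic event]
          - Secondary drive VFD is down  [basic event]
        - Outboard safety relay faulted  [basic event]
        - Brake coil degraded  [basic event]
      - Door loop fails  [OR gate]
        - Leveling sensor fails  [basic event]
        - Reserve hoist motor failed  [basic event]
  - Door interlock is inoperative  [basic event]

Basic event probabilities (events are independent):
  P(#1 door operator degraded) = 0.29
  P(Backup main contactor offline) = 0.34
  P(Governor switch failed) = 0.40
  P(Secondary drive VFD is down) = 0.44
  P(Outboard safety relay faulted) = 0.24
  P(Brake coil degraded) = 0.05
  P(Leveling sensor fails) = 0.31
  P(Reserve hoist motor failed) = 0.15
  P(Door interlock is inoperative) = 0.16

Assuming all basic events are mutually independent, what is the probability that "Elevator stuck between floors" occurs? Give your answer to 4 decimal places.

0.6723

P(Drive chain down) [AND] = 0.40 × 0.44 = 0.176000
P(Safety circuit fails) [OR] = 1 − (1−0.176000) × (1−0.24) × (1−0.05) = 0.405072
P(Door loop fails) [OR] = 1 − (1−0.31) × (1−0.15) = 0.413500
P(Leveling path down) [AND] = 0.405072 × 0.413500 = 0.167497
P(Brake release down) [OR] = 1 − (1−0.29) × (1−0.34) × (1−0.167497) = 0.609889
P(Elevator stuck between floors) [OR] = 1 − (1−0.609889) × (1−0.16) = 0.672307
Rounded to 4 decimal places: P(Elevator stuck between floors) ≈ 0.6723.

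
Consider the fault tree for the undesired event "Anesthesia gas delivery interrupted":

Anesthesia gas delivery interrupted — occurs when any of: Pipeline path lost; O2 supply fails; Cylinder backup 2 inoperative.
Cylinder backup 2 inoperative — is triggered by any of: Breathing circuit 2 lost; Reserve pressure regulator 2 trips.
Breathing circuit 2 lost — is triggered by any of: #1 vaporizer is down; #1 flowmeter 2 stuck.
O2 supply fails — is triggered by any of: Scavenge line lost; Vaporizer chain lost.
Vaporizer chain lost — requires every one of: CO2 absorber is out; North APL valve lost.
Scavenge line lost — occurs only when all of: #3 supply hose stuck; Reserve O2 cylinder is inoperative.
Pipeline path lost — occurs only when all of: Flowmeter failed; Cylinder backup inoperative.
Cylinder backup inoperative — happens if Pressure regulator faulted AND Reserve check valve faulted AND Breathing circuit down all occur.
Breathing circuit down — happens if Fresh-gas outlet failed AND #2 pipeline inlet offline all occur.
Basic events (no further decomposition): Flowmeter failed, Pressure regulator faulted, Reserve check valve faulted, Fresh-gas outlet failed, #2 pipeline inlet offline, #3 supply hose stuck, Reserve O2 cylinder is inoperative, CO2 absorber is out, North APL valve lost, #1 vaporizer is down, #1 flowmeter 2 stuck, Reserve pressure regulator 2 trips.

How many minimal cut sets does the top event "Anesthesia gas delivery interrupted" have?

6

Breathing circuit down [AND]: one cut set from each child combined → 1 × 1 = 1 cut set(s).
Cylinder backup inoperative [AND]: one cut set from each child combined → 1 × 1 × 1 = 1 cut set(s).
Pipeline path lost [AND]: one cut set from each child combined → 1 × 1 = 1 cut set(s).
Scavenge line lost [AND]: one cut set from each child combined → 1 × 1 = 1 cut set(s).
Vaporizer chain lost [AND]: one cut set from each child combined → 1 × 1 = 1 cut set(s).
O2 supply fails [OR]: union of children's cut sets → 2 cut set(s).
Breathing circuit 2 lost [OR]: union of children's cut sets → 2 cut set(s).
Cylinder backup 2 inoperative [OR]: union of children's cut sets → 3 cut set(s).
Anesthesia gas delivery interrupted [OR]: union of children's cut sets → 6 cut set(s).
Minimal cut sets: {#2 pipeline inlet offline, Flowmeter failed, Fresh-gas outlet failed, Pressure regulator faulted, Reserve check valve faulted}; {#3 supply hose stuck, Reserve O2 cylinder is inoperative}; {CO2 absorber is out, North APL valve lost}; {#1 vaporizer is down}; {#1 flowmeter 2 stuck}; {Reserve pressure regulator 2 trips}.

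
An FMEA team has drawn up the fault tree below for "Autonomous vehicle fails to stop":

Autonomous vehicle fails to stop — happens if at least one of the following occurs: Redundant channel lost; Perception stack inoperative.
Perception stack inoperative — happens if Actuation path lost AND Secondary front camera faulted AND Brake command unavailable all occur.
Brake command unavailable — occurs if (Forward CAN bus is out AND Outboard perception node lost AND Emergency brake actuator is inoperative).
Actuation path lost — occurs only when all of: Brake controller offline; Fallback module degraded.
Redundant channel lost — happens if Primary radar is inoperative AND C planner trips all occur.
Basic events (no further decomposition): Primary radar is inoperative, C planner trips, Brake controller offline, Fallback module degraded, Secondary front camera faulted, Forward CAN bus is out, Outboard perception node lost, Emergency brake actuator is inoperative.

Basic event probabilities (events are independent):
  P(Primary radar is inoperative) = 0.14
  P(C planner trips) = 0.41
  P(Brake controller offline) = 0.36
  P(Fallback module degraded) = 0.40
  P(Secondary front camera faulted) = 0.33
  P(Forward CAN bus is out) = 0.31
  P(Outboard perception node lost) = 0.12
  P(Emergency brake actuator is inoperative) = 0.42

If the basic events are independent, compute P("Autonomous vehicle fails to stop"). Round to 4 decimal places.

0.0581

P(Redundant channel lost) [AND] = 0.14 × 0.41 = 0.057400
P(Actuation path lost) [AND] = 0.36 × 0.40 = 0.144000
P(Brake command unavailable) [AND] = 0.31 × 0.12 × 0.42 = 0.015624
P(Perception stack inoperative) [AND] = 0.144000 × 0.33 × 0.015624 = 0.000742
P(Autonomous vehicle fails to stop) [OR] = 1 − (1−0.057400) × (1−0.000742) = 0.058099
Rounded to 4 decimal places: P(Autonomous vehicle fails to stop) ≈ 0.0581.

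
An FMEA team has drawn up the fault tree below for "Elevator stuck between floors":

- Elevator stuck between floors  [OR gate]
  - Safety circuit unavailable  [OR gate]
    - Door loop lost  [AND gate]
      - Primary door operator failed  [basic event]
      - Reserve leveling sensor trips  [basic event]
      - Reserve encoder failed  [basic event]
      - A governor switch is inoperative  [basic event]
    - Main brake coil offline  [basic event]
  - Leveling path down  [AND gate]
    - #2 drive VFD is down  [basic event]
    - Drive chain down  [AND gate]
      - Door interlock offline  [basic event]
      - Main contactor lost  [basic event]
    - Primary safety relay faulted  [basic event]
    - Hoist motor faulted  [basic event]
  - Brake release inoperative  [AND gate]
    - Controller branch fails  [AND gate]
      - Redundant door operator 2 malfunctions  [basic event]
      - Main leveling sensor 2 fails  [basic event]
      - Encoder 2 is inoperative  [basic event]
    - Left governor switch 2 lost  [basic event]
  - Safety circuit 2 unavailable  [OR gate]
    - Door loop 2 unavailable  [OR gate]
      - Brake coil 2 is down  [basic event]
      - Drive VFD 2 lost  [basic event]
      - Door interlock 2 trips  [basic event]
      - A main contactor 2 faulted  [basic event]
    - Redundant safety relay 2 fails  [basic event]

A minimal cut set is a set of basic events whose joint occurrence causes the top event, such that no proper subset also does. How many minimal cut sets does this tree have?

Door loop lost [AND]: one cut set from each child combined → 1 × 1 × 1 × 1 = 1 cut set(s).
Safety circuit unavailable [OR]: union of children's cut sets → 2 cut set(s).
Drive chain down [AND]: one cut set from each child combined → 1 × 1 = 1 cut set(s).
Leveling path down [AND]: one cut set from each child combined → 1 × 1 × 1 × 1 = 1 cut set(s).
Controller branch fails [AND]: one cut set from each child combined → 1 × 1 × 1 = 1 cut set(s).
Brake release inoperative [AND]: one cut set from each child combined → 1 × 1 = 1 cut set(s).
Door loop 2 unavailable [OR]: union of children's cut sets → 4 cut set(s).
Safety circuit 2 unavailable [OR]: union of children's cut sets → 5 cut set(s).
Elevator stuck between floors [OR]: union of children's cut sets → 9 cut set(s).
Minimal cut sets: {A governor switch is inoperative, Primary door operator failed, Reserve encoder failed, Reserve leveling sensor trips}; {Main brake coil offline}; {#2 drive VFD is down, Door interlock offline, Hoist motor faulted, Main contactor lost, Primary safety relay faulted}; {Encoder 2 is inoperative, Left governor switch 2 lost, Main leveling sensor 2 fails, Redundant door operator 2 malfunctions}; {Brake coil 2 is down}; {Drive VFD 2 lost}; {Door interlock 2 trips}; {A main contactor 2 faulted}; {Redundant safety relay 2 fails}.

9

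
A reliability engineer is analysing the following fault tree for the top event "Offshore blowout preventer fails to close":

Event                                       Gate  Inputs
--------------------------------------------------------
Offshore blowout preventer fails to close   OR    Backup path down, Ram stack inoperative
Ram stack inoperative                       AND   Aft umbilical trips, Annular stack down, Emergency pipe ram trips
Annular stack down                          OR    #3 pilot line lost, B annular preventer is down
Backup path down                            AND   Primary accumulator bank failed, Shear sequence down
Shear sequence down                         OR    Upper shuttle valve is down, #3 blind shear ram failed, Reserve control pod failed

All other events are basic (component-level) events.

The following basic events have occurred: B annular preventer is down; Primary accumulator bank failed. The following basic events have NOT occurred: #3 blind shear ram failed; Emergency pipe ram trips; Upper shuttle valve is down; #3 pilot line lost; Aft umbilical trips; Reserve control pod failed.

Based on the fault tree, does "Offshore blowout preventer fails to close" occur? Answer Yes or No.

Shear sequence down [OR]: Upper shuttle valve is down=not, #3 blind shear ram failed=not, Reserve control pod failed=not → no input occurs → does not occur.
Backup path down [AND]: Primary accumulator bank failed=occurs, Shear sequence down=not → not all inputs occur → does not occur.
Annular stack down [OR]: #3 pilot line lost=not, B annular preventer is down=occurs → at least one input occurs → occurs.
Ram stack inoperative [AND]: Aft umbilical trips=not, Annular stack down=occurs, Emergency pipe ram trips=not → not all inputs occur → does not occur.
Offshore blowout preventer fails to close [OR]: Backup path down=not, Ram stack inoperative=not → no input occurs → does not occur.

No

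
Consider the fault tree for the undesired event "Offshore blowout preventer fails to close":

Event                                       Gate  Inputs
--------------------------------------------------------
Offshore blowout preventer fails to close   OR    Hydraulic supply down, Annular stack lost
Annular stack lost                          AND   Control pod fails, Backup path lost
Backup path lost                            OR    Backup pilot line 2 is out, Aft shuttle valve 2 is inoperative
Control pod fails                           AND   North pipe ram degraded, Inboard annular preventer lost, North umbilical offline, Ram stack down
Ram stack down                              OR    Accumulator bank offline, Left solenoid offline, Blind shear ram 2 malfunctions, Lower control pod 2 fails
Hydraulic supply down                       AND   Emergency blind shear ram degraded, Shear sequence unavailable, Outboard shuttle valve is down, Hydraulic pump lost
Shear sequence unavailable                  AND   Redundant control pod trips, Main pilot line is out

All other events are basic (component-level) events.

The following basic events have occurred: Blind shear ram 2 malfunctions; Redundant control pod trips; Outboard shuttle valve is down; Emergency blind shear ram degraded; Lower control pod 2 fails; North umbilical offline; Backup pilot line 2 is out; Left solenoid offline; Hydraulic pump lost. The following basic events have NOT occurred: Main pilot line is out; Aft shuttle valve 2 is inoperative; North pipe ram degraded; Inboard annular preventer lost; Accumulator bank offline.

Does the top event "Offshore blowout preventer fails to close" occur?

Shear sequence unavailable [AND]: Redundant control pod trips=occurs, Main pilot line is out=not → not all inputs occur → does not occur.
Hydraulic supply down [AND]: Emergency blind shear ram degraded=occurs, Shear sequence unavailable=not, Outboard shuttle valve is down=occurs, Hydraulic pump lost=occurs → not all inputs occur → does not occur.
Ram stack down [OR]: Accumulator bank offline=not, Left solenoid offline=occurs, Blind shear ram 2 malfunctions=occurs, Lower control pod 2 fails=occurs → at least one input occurs → occurs.
Control pod fails [AND]: North pipe ram degraded=not, Inboard annular preventer lost=not, North umbilical offline=occurs, Ram stack down=occurs → not all inputs occur → does not occur.
Backup path lost [OR]: Backup pilot line 2 is out=occurs, Aft shuttle valve 2 is inoperative=not → at least one input occurs → occurs.
Annular stack lost [AND]: Control pod fails=not, Backup path lost=occurs → not all inputs occur → does not occur.
Offshore blowout preventer fails to close [OR]: Hydraulic supply down=not, Annular stack lost=not → no input occurs → does not occur.

No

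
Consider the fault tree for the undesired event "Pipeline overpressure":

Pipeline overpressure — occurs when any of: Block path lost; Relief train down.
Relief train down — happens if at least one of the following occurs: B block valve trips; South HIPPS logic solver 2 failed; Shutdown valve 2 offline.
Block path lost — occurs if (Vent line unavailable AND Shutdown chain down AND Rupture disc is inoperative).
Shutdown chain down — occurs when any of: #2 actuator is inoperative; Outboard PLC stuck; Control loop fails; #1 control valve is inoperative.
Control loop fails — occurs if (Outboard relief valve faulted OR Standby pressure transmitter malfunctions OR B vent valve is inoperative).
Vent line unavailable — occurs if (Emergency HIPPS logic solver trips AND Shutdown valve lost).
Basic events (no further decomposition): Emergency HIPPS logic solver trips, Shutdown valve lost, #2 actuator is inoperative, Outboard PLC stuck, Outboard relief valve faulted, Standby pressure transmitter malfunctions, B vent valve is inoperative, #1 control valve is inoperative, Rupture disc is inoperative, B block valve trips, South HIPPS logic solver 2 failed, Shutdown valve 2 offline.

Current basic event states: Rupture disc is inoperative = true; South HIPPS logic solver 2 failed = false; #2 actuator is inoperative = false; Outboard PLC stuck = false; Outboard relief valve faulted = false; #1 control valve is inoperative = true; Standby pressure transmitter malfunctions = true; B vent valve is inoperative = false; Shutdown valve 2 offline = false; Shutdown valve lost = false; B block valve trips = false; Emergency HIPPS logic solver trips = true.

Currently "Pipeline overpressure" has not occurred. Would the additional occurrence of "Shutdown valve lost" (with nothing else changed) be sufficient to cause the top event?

Yes

Counterfactual: set "Shutdown valve lost" to occurred.
Vent line unavailable [AND]: Emergency HIPPS logic solver trips=occurs, Shutdown valve lost=occurs → all inputs occur → occurs.
Control loop fails [OR]: Outboard relief valve faulted=not, Standby pressure transmitter malfunctions=occurs, B vent valve is inoperative=not → at least one input occurs → occurs.
Shutdown chain down [OR]: #2 actuator is inoperative=not, Outboard PLC stuck=not, Control loop fails=occurs, #1 control valve is inoperative=occurs → at least one input occurs → occurs.
Block path lost [AND]: Vent line unavailable=occurs, Shutdown chain down=occurs, Rupture disc is inoperative=occurs → all inputs occur → occurs.
Relief train down [OR]: B block valve trips=not, South HIPPS logic solver 2 failed=not, Shutdown valve 2 offline=not → no input occurs → does not occur.
Pipeline overpressure [OR]: Block path lost=occurs, Relief train down=not → at least one input occurs → occurs.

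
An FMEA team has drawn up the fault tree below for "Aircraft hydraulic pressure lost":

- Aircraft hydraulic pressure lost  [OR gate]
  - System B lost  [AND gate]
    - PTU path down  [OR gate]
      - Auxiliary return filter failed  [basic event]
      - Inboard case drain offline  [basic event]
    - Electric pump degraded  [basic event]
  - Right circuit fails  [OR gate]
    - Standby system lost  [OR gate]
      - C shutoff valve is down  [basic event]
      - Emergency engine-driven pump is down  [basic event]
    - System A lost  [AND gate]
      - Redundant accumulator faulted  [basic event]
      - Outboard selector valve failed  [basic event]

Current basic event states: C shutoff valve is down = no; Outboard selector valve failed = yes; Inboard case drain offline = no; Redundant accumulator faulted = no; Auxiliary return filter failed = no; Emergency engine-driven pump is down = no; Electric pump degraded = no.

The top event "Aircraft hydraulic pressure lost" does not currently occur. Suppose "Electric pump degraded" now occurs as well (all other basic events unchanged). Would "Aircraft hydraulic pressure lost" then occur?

Counterfactual: set "Electric pump degraded" to occurred.
PTU path down [OR]: Auxiliary return filter failed=not, Inboard case drain offline=not → no input occurs → does not occur.
System B lost [AND]: PTU path down=not, Electric pump degraded=occurs → not all inputs occur → does not occur.
Standby system lost [OR]: C shutoff valve is down=not, Emergency engine-driven pump is down=not → no input occurs → does not occur.
System A lost [AND]: Redundant accumulator faulted=not, Outboard selector valve failed=occurs → not all inputs occur → does not occur.
Right circuit fails [OR]: Standby system lost=not, System A lost=not → no input occurs → does not occur.
Aircraft hydraulic pressure lost [OR]: System B lost=not, Right circuit fails=not → no input occurs → does not occur.

No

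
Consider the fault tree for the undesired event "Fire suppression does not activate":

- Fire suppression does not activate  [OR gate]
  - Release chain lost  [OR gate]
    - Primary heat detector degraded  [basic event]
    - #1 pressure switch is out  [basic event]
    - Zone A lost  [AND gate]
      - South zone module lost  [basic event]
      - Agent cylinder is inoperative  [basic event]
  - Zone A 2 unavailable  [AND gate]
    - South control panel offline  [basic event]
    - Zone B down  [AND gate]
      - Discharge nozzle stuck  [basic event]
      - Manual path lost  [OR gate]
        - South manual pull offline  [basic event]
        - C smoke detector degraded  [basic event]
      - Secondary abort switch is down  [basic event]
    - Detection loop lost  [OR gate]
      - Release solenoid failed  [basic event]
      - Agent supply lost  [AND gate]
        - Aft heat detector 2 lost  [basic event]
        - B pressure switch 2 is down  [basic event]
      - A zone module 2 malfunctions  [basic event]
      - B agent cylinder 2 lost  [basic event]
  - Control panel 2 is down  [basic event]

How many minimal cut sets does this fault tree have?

Zone A lost [AND]: one cut set from each child combined → 1 × 1 = 1 cut set(s).
Release chain lost [OR]: union of children's cut sets → 3 cut set(s).
Manual path lost [OR]: union of children's cut sets → 2 cut set(s).
Zone B down [AND]: one cut set from each child combined → 1 × 2 × 1 = 2 cut set(s).
Agent supply lost [AND]: one cut set from each child combined → 1 × 1 = 1 cut set(s).
Detection loop lost [OR]: union of children's cut sets → 4 cut set(s).
Zone A 2 unavailable [AND]: one cut set from each child combined → 1 × 2 × 4 = 8 cut set(s).
Fire suppression does not activate [OR]: union of children's cut sets → 12 cut set(s).

12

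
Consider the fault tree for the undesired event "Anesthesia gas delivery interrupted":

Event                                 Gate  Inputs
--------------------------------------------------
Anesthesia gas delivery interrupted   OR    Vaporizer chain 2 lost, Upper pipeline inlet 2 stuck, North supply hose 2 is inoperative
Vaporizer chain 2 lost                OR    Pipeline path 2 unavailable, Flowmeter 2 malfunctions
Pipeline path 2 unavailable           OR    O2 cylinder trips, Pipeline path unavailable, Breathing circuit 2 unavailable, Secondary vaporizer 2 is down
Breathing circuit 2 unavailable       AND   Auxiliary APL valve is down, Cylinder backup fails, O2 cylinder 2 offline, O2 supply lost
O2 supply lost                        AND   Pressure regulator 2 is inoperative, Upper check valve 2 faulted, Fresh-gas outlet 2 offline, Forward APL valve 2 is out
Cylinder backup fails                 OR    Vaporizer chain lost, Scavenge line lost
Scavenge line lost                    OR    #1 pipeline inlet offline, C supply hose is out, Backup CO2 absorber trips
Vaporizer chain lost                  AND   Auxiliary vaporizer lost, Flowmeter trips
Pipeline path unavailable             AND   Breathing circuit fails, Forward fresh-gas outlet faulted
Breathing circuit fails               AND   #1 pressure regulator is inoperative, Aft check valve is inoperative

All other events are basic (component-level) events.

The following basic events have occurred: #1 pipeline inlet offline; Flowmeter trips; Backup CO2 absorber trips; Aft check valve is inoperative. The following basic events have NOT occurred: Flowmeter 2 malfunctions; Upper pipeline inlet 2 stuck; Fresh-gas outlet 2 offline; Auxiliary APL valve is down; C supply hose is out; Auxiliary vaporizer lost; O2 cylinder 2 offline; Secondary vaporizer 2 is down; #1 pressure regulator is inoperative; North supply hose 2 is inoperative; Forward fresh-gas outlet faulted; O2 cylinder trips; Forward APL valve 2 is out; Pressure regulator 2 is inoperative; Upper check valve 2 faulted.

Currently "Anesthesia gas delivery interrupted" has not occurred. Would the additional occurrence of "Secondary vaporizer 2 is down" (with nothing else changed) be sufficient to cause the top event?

Yes

Counterfactual: set "Secondary vaporizer 2 is down" to occurred.
Breathing circuit fails [AND]: #1 pressure regulator is inoperative=not, Aft check valve is inoperative=occurs → not all inputs occur → does not occur.
Pipeline path unavailable [AND]: Breathing circuit fails=not, Forward fresh-gas outlet faulted=not → not all inputs occur → does not occur.
Vaporizer chain lost [AND]: Auxiliary vaporizer lost=not, Flowmeter trips=occurs → not all inputs occur → does not occur.
Scavenge line lost [OR]: #1 pipeline inlet offline=occurs, C supply hose is out=not, Backup CO2 absorber trips=occurs → at least one input occurs → occurs.
Cylinder backup fails [OR]: Vaporizer chain lost=not, Scavenge line lost=occurs → at least one input occurs → occurs.
O2 supply lost [AND]: Pressure regulator 2 is inoperative=not, Upper check valve 2 faulted=not, Fresh-gas outlet 2 offline=not, Forward APL valve 2 is out=not → not all inputs occur → does not occur.
Breathing circuit 2 unavailable [AND]: Auxiliary APL valve is down=not, Cylinder backup fails=occurs, O2 cylinder 2 offline=not, O2 supply lost=not → not all inputs occur → does not occur.
Pipeline path 2 unavailable [OR]: O2 cylinder trips=not, Pipeline path unavailable=not, Breathing circuit 2 unavailable=not, Secondary vaporizer 2 is down=occurs → at least one input occurs → occurs.
Vaporizer chain 2 lost [OR]: Pipeline path 2 unavailable=occurs, Flowmeter 2 malfunctions=not → at least one input occurs → occurs.
Anesthesia gas delivery interrupted [OR]: Vaporizer chain 2 lost=occurs, Upper pipeline inlet 2 stuck=not, North supply hose 2 is inoperative=not → at least one input occurs → occurs.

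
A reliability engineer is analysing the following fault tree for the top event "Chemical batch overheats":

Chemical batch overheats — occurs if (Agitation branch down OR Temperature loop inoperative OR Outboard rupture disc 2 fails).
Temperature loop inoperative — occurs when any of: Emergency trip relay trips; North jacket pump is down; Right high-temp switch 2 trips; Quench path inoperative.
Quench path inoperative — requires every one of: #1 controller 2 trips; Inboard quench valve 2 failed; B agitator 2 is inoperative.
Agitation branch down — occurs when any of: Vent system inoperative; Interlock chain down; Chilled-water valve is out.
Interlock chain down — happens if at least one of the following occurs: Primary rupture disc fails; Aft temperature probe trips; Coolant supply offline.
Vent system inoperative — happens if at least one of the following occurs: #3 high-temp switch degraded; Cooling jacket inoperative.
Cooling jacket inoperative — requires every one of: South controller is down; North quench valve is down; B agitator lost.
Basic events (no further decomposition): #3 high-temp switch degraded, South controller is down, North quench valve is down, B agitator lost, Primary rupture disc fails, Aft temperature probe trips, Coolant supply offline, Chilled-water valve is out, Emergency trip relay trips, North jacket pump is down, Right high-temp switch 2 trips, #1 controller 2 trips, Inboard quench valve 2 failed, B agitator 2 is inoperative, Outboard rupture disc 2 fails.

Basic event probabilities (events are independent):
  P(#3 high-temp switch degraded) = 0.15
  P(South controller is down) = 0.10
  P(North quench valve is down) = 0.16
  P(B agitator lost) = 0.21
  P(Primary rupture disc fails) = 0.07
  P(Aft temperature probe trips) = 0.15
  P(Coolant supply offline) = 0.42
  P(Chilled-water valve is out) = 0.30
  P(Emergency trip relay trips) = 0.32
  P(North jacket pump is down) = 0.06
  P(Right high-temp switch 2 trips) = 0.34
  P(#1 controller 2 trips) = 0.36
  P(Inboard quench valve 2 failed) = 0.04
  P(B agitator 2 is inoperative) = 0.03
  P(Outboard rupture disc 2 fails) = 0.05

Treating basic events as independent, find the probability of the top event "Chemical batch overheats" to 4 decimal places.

P(Cooling jacket inoperative) [AND] = 0.10 × 0.16 × 0.21 = 0.003360
P(Vent system inoperative) [OR] = 1 − (1−0.15) × (1−0.003360) = 0.152856
P(Interlock chain down) [OR] = 1 − (1−0.07) × (1−0.15) × (1−0.42) = 0.541510
P(Agitation branch down) [OR] = 1 − (1−0.152856) × (1−0.541510) × (1−0.30) = 0.728115
P(Quench path inoperative) [AND] = 0.36 × 0.04 × 0.03 = 0.000432
P(Temperature loop inoperative) [OR] = 1 − (1−0.32) × (1−0.06) × (1−0.34) × (1−0.000432) = 0.578310
P(Chemical batch overheats) [OR] = 1 − (1−0.728115) × (1−0.578310) × (1−0.05) = 0.891081
Rounded to 4 decimal places: P(Chemical batch overheats) ≈ 0.8911.

0.8911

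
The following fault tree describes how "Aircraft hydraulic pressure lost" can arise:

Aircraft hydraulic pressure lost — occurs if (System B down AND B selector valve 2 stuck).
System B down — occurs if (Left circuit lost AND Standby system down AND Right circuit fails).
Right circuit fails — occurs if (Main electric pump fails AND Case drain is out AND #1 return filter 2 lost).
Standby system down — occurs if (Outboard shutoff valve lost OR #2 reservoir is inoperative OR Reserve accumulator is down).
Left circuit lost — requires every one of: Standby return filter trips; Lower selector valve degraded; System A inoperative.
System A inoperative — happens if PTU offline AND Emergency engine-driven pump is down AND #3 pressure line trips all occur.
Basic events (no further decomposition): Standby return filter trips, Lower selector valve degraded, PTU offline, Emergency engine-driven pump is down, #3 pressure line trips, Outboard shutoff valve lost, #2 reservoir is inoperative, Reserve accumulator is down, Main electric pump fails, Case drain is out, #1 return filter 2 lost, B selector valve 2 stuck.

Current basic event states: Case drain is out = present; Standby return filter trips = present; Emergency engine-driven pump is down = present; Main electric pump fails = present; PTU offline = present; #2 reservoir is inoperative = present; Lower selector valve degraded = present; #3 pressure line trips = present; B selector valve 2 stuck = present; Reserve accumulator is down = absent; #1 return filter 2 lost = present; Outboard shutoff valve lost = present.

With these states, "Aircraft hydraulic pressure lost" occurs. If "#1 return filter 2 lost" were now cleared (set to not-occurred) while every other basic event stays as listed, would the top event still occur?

Counterfactual: set "#1 return filter 2 lost" to not occurred.
System A inoperative [AND]: PTU offline=occurs, Emergency engine-driven pump is down=occurs, #3 pressure line trips=occurs → all inputs occur → occurs.
Left circuit lost [AND]: Standby return filter trips=occurs, Lower selector valve degraded=occurs, System A inoperative=occurs → all inputs occur → occurs.
Standby system down [OR]: Outboard shutoff valve lost=occurs, #2 reservoir is inoperative=occurs, Reserve accumulator is down=not → at least one input occurs → occurs.
Right circuit fails [AND]: Main electric pump fails=occurs, Case drain is out=occurs, #1 return filter 2 lost=not → not all inputs occur → does not occur.
System B down [AND]: Left circuit lost=occurs, Standby system down=occurs, Right circuit fails=not → not all inputs occur → does not occur.
Aircraft hydraulic pressure lost [AND]: System B down=not, B selector valve 2 stuck=occurs → not all inputs occur → does not occur.

No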